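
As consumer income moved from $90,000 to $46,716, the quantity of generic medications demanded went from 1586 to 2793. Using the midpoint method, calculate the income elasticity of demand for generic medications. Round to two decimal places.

-0.87

%ΔQ = (2793 − 1586)/[(1586+2793)/2] = 1207/2189.5 ≈ 0.5513.
%ΔI = (46,716 − 90,000)/[(90,000+46,716)/2] = -43284/68358 ≈ -0.6332.
E_I = %ΔQ/%ΔI ≈ -0.87.
E_I < 0: inferior good.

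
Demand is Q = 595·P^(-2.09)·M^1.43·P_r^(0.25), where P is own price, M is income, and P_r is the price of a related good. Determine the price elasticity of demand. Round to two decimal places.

For a Cobb–Douglas (constant-elasticity) form Q = A·P^α·…, the elasticity with respect to P equals the exponent α at every point.
Here the exponent on P is -2.09, so the price elasticity of demand is -2.09.

-2.09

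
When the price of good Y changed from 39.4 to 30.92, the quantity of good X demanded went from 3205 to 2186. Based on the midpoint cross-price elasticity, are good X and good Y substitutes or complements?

%ΔQ_x = (2186 − 3205)/[(3205+2186)/2] = -1019/2695.5 ≈ -0.3780.
%ΔP_y = (30.92 − 39.4)/[(39.4+30.92)/2] ≈ -0.2412.
E_xy = -0.3780/-0.2412 ≈ 1.567.
E_xy > 0, so the goods are substitutes.

substitutes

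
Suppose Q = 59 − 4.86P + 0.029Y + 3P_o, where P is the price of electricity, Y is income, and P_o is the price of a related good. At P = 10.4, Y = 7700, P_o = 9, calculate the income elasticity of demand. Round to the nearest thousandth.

First evaluate Q: 59 − 4.86(10.4) + 0.029(7700) + 3(9) = 59 − 50.544 + 223.3 + 27 = 258.756.
∂Q/∂Y = +0.029, so E_I = 0.029·(7700/258.756) ≈ 0.863.
E_I ∈ (0,1): normal good (necessity).

0.863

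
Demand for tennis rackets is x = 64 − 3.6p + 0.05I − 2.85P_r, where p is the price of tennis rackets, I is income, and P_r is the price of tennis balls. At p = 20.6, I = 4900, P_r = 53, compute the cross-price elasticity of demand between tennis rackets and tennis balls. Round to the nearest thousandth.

Substituting, x = 64 − 3.6(20.6) + 0.05(4900) − 2.85(53) = 64 − 74.16 + 245 − 151.05 = 83.79.
∂x/∂P_r = −2.85, so E_xy = -2.85·(53/83.79) ≈ -1.803.
E_xy < 0: the goods are complements.

-1.803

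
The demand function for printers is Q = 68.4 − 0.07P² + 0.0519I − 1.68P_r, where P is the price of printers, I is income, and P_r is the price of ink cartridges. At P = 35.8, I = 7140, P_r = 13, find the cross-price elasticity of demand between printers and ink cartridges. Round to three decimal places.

-0.067

Evaluating quantity at (P, I, P_r) gives Q = 68.4 − 0.07(35.8)² + 0.0519(7140) − 1.68(13) = 68.4 − 89.7148 + 370.566 − 21.84 = 327.4112.
∂Q/∂P_r = −1.68, so E_xy = -1.68·(13/327.4112) ≈ -0.067.
E_xy < 0: the goods are complements.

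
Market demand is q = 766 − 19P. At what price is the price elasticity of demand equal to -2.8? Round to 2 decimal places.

Set −bP/(a − bP) = −2.8 ⇒ bP = 2.8(a − bP) ⇒ bP(1+2.8) = 2.8·a.
P = 2.8·766/(19·3.8) ≈ 29.71.

29.71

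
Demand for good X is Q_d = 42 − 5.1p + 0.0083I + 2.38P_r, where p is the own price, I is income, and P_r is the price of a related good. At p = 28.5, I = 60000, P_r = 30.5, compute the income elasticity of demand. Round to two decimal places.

At the given point, Q_d = 42 − 5.1(28.5) + 0.0083(60000) + 2.38(30.5) = 42 − 145.35 + 498 + 72.59 = 467.24.
∂Q_d/∂I = +0.0083, so E_I = 0.0083·(60000/467.24) ≈ 1.07.
E_I > 1: normal good (luxury).

1.07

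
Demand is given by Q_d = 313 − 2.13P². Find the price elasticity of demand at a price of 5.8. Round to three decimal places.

-0.594

At P = 5.8, Q_d = 241.3468.
dQ_d/dP = −2·2.13·P = −24.708.
Point elasticity E = (dQ_d/dP)·(P/Q_d) = -24.708 × 5.8/241.3468 ≈ -0.594.
|E| < 1, so demand is inelastic at this price.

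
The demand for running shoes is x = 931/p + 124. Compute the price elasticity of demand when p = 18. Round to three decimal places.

-0.294

At p = 18, x = 175.7222.
dx/dp = −931/p² = −2.8735.
Point elasticity E = (dx/dp)·(p/x) = -2.8735 × 18/175.7222 ≈ -0.294.
|E| < 1, so demand is inelastic at this price.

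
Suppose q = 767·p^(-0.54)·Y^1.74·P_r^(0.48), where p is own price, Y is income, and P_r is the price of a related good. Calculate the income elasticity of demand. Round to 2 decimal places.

1.74

For a Cobb–Douglas (constant-elasticity) form q = A·Y^α·…, the elasticity with respect to Y equals the exponent α at every point.
Here the exponent on Y is 1.74, so the income elasticity of demand is 1.74.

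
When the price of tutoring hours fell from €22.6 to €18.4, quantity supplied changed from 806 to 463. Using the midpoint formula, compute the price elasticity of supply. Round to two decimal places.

%ΔQ = (463 − 806)/[(806 + 463)/2] = -343/634.5 ≈ -0.5406.
%Δp = (18.4 − 22.6)/[(22.6 + 18.4)/2] = -4.2/20.5 ≈ -0.2049.
Arc elasticity E = %ΔQ/%Δp ≈ -0.5406/-0.2049 ≈ 2.64.
|E| > 1: supply is elastic over this range.

2.64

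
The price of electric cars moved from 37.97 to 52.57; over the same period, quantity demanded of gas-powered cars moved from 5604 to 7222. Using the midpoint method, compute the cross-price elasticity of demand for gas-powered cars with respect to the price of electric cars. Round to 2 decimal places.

0.78

%ΔQ_x = (7222 − 5604)/[(5604+7222)/2] = 1618/6413 ≈ 0.2523.
%ΔP_y = (52.57 − 37.97)/[(37.97+52.57)/2] ≈ 0.3225.
E_xy = 0.2523/0.3225 ≈ 0.78.
E_xy > 0, so gas-powered cars and electric cars are substitutes.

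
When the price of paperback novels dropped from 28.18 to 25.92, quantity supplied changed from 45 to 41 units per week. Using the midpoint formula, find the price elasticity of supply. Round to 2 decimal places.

%ΔQ = (41 − 45)/[(45 + 41)/2] = -4/43 ≈ -0.0930.
%ΔP = (25.92 − 28.18)/[(28.18 + 25.92)/2] = -2.26/27.05 ≈ -0.0835.
Arc elasticity E = %ΔQ/%ΔP ≈ -0.0930/-0.0835 ≈ 1.11.
|E| > 1: supply is elastic over this range.

1.11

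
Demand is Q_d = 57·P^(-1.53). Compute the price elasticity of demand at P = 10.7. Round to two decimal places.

For a Cobb–Douglas (constant-elasticity) form Q_d = A·P^α·…, the elasticity with respect to P equals the exponent α at every point.
Here the exponent on P is -1.53, so the price elasticity of demand is -1.53.

-1.53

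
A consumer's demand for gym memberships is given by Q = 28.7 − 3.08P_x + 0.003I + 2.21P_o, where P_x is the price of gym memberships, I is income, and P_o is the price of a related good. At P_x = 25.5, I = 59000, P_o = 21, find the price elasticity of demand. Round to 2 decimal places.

First evaluate Q: 28.7 − 3.08(25.5) + 0.003(59000) + 2.21(21) = 28.7 − 78.54 + 177 + 46.41 = 173.57.
∂Q/∂P_x = −3.08, so E_p = (−3.08)·(25.5/173.57) ≈ -0.45.
|E_p| < 1: demand is inelastic.

-0.45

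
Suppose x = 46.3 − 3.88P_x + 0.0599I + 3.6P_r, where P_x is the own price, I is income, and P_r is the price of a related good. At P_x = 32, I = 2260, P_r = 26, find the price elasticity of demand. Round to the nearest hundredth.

-0.82

Evaluating quantity at (P_x, I, P_r) gives x = 46.3 − 3.88(32) + 0.0599(2260) + 3.6(26) = 46.3 − 124.16 + 135.374 + 93.6 = 151.114.
∂x/∂P_x = −3.88, so E_p = (−3.88)·(32/151.114) ≈ -0.82.
|E_p| < 1: demand is inelastic.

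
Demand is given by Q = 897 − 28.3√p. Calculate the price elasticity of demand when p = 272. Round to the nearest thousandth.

At p = 272, Q = 430.2644.
dQ/dp = −28.3/(2√p) = −28.3/(2·16.4924).
Point elasticity E = (dQ/dp)·(p/Q) = -0.858 × 272/430.2644 ≈ -0.542.
|E| < 1, so demand is inelastic at this price.

-0.542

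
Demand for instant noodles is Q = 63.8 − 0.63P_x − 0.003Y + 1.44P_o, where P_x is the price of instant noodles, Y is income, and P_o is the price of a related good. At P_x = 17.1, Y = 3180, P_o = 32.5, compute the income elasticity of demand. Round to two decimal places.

-0.11

Q = 63.8 − 0.63(17.1) − 0.003(3180) + 1.44(32.5) = 63.8 − 10.773 − 9.54 + 46.8 = 90.287.
∂Q/∂Y = −0.003, so E_I = -0.003·(3180/90.287) ≈ -0.11.
E_I < 0: inferior good.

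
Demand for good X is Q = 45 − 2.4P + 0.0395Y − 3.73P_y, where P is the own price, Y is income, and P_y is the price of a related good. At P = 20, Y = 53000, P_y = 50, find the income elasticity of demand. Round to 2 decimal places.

1.10

At the given point, Q = 45 − 2.4(20) + 0.0395(53000) − 3.73(50) = 45 − 48 + 2093.5 − 186.5 = 1904.
∂Q/∂Y = +0.0395, so E_I = 0.0395·(53000/1904) ≈ 1.10.
E_I > 1: normal good (luxury).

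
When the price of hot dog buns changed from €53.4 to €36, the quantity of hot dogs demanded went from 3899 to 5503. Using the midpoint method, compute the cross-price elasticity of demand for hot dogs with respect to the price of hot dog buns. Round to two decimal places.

%ΔQ_x = (5503 − 3899)/[(3899+5503)/2] = 1604/4701 ≈ 0.3412.
%ΔP_y = (36 − 53.4)/[(53.4+36)/2] ≈ -0.3893.
E_xy = 0.3412/-0.3893 ≈ -0.88.
E_xy < 0, so hot dogs and hot dog buns are complements.

-0.88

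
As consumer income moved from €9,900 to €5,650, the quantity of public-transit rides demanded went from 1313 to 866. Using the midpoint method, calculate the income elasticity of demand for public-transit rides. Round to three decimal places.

0.751

%ΔQ = (866 − 1313)/[(1313+866)/2] = -447/1089.5 ≈ -0.4103.
%ΔI = (5,650 − 9,900)/[(9,900+5,650)/2] = -4250/7775 ≈ -0.5466.
E_I = %ΔQ/%ΔI ≈ 0.751.
E_I ∈ (0,1): normal good (necessity).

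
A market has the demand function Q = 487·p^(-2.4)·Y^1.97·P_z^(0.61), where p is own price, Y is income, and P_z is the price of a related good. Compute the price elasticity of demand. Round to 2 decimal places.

-2.40

For a Cobb–Douglas (constant-elasticity) form Q = A·p^α·…, the elasticity with respect to p equals the exponent α at every point.
Here the exponent on p is -2.4, so the price elasticity of demand is -2.40.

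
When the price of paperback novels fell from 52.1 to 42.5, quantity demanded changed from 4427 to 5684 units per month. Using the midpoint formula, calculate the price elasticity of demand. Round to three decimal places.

-1.225

%Δq = (5684 − 4427)/[(4427 + 5684)/2] = 1257/5055.5 ≈ 0.2486.
%ΔP = (42.5 − 52.1)/[(52.1 + 42.5)/2] = -9.6/47.3 ≈ -0.2030.
Arc elasticity E = %Δq/%ΔP ≈ 0.2486/-0.2030 ≈ -1.225.
|E| > 1: demand is elastic over this range.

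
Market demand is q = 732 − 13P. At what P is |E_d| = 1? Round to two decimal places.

For linear demand q = a − bP, E = −bP/(a − bP). |E| = 1 ⇒ bP = a − bP ⇒ P = a/(2b).
P = 732/(2·13) ≈ 28.15.

28.15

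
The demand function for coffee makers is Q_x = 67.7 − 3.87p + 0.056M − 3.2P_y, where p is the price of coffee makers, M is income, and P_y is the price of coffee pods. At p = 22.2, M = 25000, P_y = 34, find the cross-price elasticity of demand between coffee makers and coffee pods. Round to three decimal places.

-0.085

Substituting, Q_x = 67.7 − 3.87(22.2) + 0.056(25000) − 3.2(34) = 67.7 − 85.914 + 1400 − 108.8 = 1272.986.
∂Q_x/∂P_y = −3.2, so E_xy = -3.2·(34/1272.986) ≈ -0.085.
E_xy < 0: the goods are complements.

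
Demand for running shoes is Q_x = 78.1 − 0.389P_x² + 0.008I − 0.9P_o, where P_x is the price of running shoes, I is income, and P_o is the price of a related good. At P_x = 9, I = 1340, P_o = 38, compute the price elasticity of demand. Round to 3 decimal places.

Q_x = 78.1 − 0.389(9)² + 0.008(1340) − 0.9(38) = 78.1 − 31.509 + 10.72 − 34.2 = 23.111.
∂Q_x/∂P_x = −2·0.389·P_x = -7.002, so E_p = -7.002·(9/23.111) ≈ -2.727.
|E_p| > 1: demand is elastic.

-2.727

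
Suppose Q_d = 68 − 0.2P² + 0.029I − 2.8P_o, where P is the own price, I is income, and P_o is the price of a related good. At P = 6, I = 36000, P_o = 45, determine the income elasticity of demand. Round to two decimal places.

1.07

Q_d = 68 − 0.2(6)² + 0.029(36000) − 2.8(45) = 68 − 7.2 + 1044 − 126 = 978.8.
∂Q_d/∂I = +0.029, so E_I = 0.029·(36000/978.8) ≈ 1.07.
E_I > 1: normal good (luxury).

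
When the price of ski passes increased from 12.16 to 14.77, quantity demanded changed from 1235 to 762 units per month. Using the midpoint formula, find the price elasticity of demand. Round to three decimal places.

-2.444

%Δq = (762 − 1235)/[(1235 + 762)/2] = -473/998.5 ≈ -0.4737.
%Δp = (14.77 − 12.16)/[(12.16 + 14.77)/2] = 2.61/13.465 ≈ 0.1938.
Arc elasticity E = %Δq/%Δp ≈ -0.4737/0.1938 ≈ -2.444.
|E| > 1: demand is elastic over this range.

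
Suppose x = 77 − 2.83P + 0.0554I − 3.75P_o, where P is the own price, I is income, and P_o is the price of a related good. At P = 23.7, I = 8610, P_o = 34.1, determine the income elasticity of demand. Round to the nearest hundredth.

Evaluating quantity at (P, I, P_o) gives x = 77 − 2.83(23.7) + 0.0554(8610) − 3.75(34.1) = 77 − 67.071 + 476.994 − 127.875 = 359.048.
∂x/∂I = +0.0554, so E_I = 0.0554·(8610/359.048) ≈ 1.33.
E_I > 1: normal good (luxury).

1.33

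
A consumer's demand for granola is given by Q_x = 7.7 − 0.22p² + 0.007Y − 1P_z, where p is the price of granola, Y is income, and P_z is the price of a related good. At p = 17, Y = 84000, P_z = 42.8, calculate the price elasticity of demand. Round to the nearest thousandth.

First evaluate Q_x: 7.7 − 0.22(17)² + 0.007(84000) − 1(42.8) = 7.7 − 63.58 + 588 − 42.8 = 489.32.
∂Q_x/∂p = −2·0.22·p = -7.48, so E_p = -7.48·(17/489.32) ≈ -0.260.
|E_p| < 1: demand is inelastic.

-0.260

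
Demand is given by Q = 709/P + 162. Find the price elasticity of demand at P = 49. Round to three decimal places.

-0.082

At P = 49, Q = 176.4694.
dQ/dP = −709/P² = −0.2953.
Point elasticity E = (dQ/dP)·(P/Q) = -0.2953 × 49/176.4694 ≈ -0.082.
|E| < 1, so demand is inelastic at this price.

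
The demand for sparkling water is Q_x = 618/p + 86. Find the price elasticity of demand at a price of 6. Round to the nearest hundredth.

At p = 6, Q_x = 189.
dQ_x/dp = −618/p² = −17.1667.
Point elasticity E = (dQ_x/dp)·(p/Q_x) = -17.1667 × 6/189 ≈ -0.54.
|E| < 1, so demand is inelastic at this price.

-0.54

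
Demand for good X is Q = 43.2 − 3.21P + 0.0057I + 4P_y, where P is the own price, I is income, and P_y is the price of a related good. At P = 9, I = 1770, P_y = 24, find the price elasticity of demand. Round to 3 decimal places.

-0.240

Substituting, Q = 43.2 − 3.21(9) + 0.0057(1770) + 4(24) = 43.2 − 28.89 + 10.089 + 96 = 120.399.
∂Q/∂P = −3.21, so E_p = (−3.21)·(9/120.399) ≈ -0.240.
|E_p| < 1: demand is inelastic.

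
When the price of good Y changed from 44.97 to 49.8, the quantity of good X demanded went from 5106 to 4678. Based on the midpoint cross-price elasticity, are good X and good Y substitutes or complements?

%ΔQ_x = (4678 − 5106)/[(5106+4678)/2] = -428/4892 ≈ -0.0875.
%ΔP_y = (49.8 − 44.97)/[(44.97+49.8)/2] ≈ 0.1019.
E_xy = -0.0875/0.1019 ≈ -0.858.
E_xy < 0, so the goods are complements.

complements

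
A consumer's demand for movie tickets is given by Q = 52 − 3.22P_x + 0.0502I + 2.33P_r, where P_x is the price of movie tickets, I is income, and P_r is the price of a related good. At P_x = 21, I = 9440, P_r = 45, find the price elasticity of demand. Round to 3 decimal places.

-0.120

Substituting, Q = 52 − 3.22(21) + 0.0502(9440) + 2.33(45) = 52 − 67.62 + 473.888 + 104.85 = 563.118.
∂Q/∂P_x = −3.22, so E_p = (−3.22)·(21/563.118) ≈ -0.120.
|E_p| < 1: demand is inelastic.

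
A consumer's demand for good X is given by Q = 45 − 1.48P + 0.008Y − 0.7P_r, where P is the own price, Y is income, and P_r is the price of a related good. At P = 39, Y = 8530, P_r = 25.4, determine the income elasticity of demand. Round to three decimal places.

1.808

At the given point, Q = 45 − 1.48(39) + 0.008(8530) − 0.7(25.4) = 45 − 57.72 + 68.24 − 17.78 = 37.74.
∂Q/∂Y = +0.008, so E_I = 0.008·(8530/37.74) ≈ 1.808.
E_I > 1: normal good (luxury).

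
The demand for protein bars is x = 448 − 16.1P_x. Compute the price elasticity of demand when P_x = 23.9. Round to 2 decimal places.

-6.09

At P_x = 23.9, x = 63.21.
dx/dP_x = −16.1.
Point elasticity E = (dx/dP_x)·(P_x/x) = -16.1 × 23.9/63.21 ≈ -6.09.
|E| > 1, so demand is elastic at this price.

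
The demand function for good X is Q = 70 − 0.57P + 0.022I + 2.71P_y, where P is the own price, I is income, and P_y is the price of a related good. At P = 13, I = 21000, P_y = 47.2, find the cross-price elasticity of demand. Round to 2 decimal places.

Q = 70 − 0.57(13) + 0.022(21000) + 2.71(47.2) = 70 − 7.41 + 462 + 127.912 = 652.502.
∂Q/∂P_y = +2.71, so E_xy = 2.71·(47.2/652.502) ≈ 0.20.
E_xy > 0: the goods are substitutes.

0.20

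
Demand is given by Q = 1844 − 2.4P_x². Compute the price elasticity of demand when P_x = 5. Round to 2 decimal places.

-0.07

At P_x = 5, Q = 1784.
dQ/dP_x = −2·2.4·P_x = −24.
Point elasticity E = (dQ/dP_x)·(P_x/Q) = -24 × 5/1784 ≈ -0.07.
|E| < 1, so demand is inelastic at this price.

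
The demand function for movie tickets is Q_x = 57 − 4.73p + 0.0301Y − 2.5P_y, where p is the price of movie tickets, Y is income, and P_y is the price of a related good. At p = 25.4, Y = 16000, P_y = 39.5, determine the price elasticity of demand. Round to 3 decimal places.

First evaluate Q_x: 57 − 4.73(25.4) + 0.0301(16000) − 2.5(39.5) = 57 − 120.142 + 481.6 − 98.75 = 319.708.
∂Q_x/∂p = −4.73, so E_p = (−4.73)·(25.4/319.708) ≈ -0.376.
|E_p| < 1: demand is inelastic.

-0.376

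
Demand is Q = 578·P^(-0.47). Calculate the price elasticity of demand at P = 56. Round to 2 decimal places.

For a Cobb–Douglas (constant-elasticity) form Q = A·P^α·…, the elasticity with respect to P equals the exponent α at every point.
Here the exponent on P is -0.47, so the price elasticity of demand is -0.47.

-0.47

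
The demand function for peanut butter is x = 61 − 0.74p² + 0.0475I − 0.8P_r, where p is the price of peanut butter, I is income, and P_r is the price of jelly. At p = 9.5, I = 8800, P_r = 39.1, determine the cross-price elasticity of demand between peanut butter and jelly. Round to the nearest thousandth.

-0.082

Substituting, x = 61 − 0.74(9.5)² + 0.0475(8800) − 0.8(39.1) = 61 − 66.785 + 418 − 31.28 = 380.935.
∂x/∂P_r = −0.8, so E_xy = -0.8·(39.1/380.935) ≈ -0.082.
E_xy < 0: the goods are complements.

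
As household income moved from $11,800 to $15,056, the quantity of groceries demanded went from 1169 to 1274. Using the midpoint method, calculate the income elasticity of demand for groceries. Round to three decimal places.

0.355

%ΔQ = (1274 − 1169)/[(1169+1274)/2] = 105/1221.5 ≈ 0.0860.
%ΔY = (15,056 − 11,800)/[(11,800+15,056)/2] = 3256/13428 ≈ 0.2425.
E_I = %ΔQ/%ΔY ≈ 0.355.
E_I ∈ (0,1): normal good (necessity).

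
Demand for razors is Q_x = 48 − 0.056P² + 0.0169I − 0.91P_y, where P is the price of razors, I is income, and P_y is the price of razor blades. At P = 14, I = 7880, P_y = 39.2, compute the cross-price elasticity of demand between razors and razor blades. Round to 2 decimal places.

-0.27

Q_x = 48 − 0.056(14)² + 0.0169(7880) − 0.91(39.2) = 48 − 10.976 + 133.172 − 35.672 = 134.524.
∂Q_x/∂P_y = −0.91, so E_xy = -0.91·(39.2/134.524) ≈ -0.27.
E_xy < 0: the goods are complements.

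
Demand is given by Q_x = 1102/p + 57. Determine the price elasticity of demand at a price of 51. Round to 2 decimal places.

-0.27

At p = 51, Q_x = 78.6078.
dQ_x/dp = −1102/p² = −0.4237.
Point elasticity E = (dQ_x/dp)·(p/Q_x) = -0.4237 × 51/78.6078 ≈ -0.27.
|E| < 1, so demand is inelastic at this price.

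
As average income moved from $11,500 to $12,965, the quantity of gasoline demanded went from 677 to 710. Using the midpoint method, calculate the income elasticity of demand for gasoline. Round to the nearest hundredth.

%ΔQ = (710 − 677)/[(677+710)/2] = 33/693.5 ≈ 0.0476.
%ΔI = (12,965 − 11,500)/[(11,500+12,965)/2] = 1465/12232.5 ≈ 0.1198.
E_I = %ΔQ/%ΔI ≈ 0.40.
E_I ∈ (0,1): normal good (necessity).

0.40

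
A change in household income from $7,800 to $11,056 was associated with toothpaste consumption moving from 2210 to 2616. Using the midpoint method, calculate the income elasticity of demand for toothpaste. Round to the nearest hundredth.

0.49

%ΔQ = (2616 − 2210)/[(2210+2616)/2] = 406/2413 ≈ 0.1683.
%ΔM = (11,056 − 7,800)/[(7,800+11,056)/2] = 3256/9428 ≈ 0.3454.
E_I = %ΔQ/%ΔM ≈ 0.49.
E_I ∈ (0,1): normal good (necessity).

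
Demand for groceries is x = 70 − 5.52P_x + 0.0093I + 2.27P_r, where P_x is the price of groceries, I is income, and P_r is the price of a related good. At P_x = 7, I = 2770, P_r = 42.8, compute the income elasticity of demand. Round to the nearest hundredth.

First evaluate x: 70 − 5.52(7) + 0.0093(2770) + 2.27(42.8) = 70 − 38.64 + 25.761 + 97.156 = 154.277.
∂x/∂I = +0.0093, so E_I = 0.0093·(2770/154.277) ≈ 0.17.
E_I ∈ (0,1): normal good (necessity).

0.17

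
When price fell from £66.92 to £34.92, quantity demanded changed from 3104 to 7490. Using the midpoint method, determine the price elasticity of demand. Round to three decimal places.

-1.318

%Δq = (7490 − 3104)/[(3104 + 7490)/2] = 4386/5297 ≈ 0.8280.
%ΔP = (34.92 − 66.92)/[(66.92 + 34.92)/2] = -32/50.92 ≈ -0.6284.
Arc elasticity E = %Δq/%ΔP ≈ 0.8280/-0.6284 ≈ -1.318.
|E| > 1: demand is elastic over this range.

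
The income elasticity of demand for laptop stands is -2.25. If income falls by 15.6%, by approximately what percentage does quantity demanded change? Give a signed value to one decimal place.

%ΔQ ≈ E × %ΔI = (-2.25) × (-15.6%) = 35.1%.

35.1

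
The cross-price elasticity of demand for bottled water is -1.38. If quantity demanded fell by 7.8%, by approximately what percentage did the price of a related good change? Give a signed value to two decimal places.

%ΔQ ≈ E × %ΔP_y ⇒ %ΔP_y = %ΔQ / E = (-7.8%)/(-1.38) ≈ 5.65%.

5.65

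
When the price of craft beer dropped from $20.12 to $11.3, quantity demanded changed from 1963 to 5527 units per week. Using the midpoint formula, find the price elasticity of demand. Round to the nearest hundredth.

%ΔQ = (5527 − 1963)/[(1963 + 5527)/2] = 3564/3745 ≈ 0.9517.
%Δp = (11.3 − 20.12)/[(20.12 + 11.3)/2] = -8.82/15.71 ≈ -0.5614.
Arc elasticity E = %ΔQ/%Δp ≈ 0.9517/-0.5614 ≈ -1.70.
|E| > 1: demand is elastic over this range.

-1.70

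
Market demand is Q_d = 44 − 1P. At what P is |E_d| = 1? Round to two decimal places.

For linear demand Q_d = a − bP, E = −bP/(a − bP). |E| = 1 ⇒ bP = a − bP ⇒ P = a/(2b).
P = 44/(2·1) = 22.00.

22.00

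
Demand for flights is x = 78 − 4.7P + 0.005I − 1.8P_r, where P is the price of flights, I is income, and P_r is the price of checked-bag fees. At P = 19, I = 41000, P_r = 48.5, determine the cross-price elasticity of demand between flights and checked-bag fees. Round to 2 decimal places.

x = 78 − 4.7(19) + 0.005(41000) − 1.8(48.5) = 78 − 89.3 + 205 − 87.3 = 106.4.
∂x/∂P_r = −1.8, so E_xy = -1.8·(48.5/106.4) ≈ -0.82.
E_xy < 0: the goods are complements.

-0.82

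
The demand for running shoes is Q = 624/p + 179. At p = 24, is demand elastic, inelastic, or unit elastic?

inelastic

At p = 24, Q = 205.
dQ/dp = −624/p² = −1.0833.
Point elasticity E = (dQ/dp)·(p/Q) = -1.0833 × 24/205 ≈ -0.127.
|E| ≈ 0.127 < 1, so demand is inelastic.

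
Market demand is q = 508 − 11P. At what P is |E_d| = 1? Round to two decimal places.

23.09

For linear demand q = a − bP, E = −bP/(a − bP). |E| = 1 ⇒ bP = a − bP ⇒ P = a/(2b).
P = 508/(2·11) ≈ 23.09.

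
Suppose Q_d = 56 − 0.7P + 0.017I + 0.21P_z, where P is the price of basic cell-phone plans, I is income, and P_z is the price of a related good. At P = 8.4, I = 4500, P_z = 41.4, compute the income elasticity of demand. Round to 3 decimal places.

0.565

Substituting, Q_d = 56 − 0.7(8.4) + 0.017(4500) + 0.21(41.4) = 56 − 5.88 + 76.5 + 8.694 = 135.314.
∂Q_d/∂I = +0.017, so E_I = 0.017·(4500/135.314) ≈ 0.565.
E_I ∈ (0,1): normal good (necessity).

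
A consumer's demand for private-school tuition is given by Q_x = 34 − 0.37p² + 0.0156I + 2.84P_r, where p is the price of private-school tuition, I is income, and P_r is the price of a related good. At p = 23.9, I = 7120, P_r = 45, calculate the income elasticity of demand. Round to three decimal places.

1.805

At the given point, Q_x = 34 − 0.37(23.9)² + 0.0156(7120) + 2.84(45) = 34 − 211.3477 + 111.072 + 127.8 = 61.5243.
∂Q_x/∂I = +0.0156, so E_I = 0.0156·(7120/61.5243) ≈ 1.805.
E_I > 1: normal good (luxury).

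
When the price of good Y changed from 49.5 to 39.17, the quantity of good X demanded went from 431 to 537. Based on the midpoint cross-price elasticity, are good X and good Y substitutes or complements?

complements

%ΔQ_x = (537 − 431)/[(431+537)/2] = 106/484 ≈ 0.2190.
%ΔP_y = (39.17 − 49.5)/[(49.5+39.17)/2] ≈ -0.2330.
E_xy = 0.2190/-0.2330 ≈ -0.940.
E_xy < 0, so the goods are complements.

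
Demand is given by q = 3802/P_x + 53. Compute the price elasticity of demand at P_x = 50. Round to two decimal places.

At P_x = 50, q = 129.04.
dq/dP_x = −3802/P_x² = −1.5208.
Point elasticity E = (dq/dP_x)·(P_x/q) = -1.5208 × 50/129.04 ≈ -0.59.
|E| < 1, so demand is inelastic at this price.

-0.59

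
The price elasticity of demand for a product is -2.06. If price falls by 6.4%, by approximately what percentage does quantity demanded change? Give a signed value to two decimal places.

13.18

%ΔQ ≈ E × %ΔP = (-2.06) × (-6.4%) ≈ 13.18%.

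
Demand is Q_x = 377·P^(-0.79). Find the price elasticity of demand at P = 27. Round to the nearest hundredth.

-0.79

For a Cobb–Douglas (constant-elasticity) form Q_x = A·P^α·…, the elasticity with respect to P equals the exponent α at every point.
Here the exponent on P is -0.79, so the price elasticity of demand is -0.79.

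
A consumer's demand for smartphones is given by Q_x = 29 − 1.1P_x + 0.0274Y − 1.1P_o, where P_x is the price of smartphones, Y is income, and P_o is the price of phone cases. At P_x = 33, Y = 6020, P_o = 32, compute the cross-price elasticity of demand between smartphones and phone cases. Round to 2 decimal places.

Substituting, Q_x = 29 − 1.1(33) + 0.0274(6020) − 1.1(32) = 29 − 36.3 + 164.948 − 35.2 = 122.448.
∂Q_x/∂P_o = −1.1, so E_xy = -1.1·(32/122.448) ≈ -0.29.
E_xy < 0: the goods are complements.

-0.29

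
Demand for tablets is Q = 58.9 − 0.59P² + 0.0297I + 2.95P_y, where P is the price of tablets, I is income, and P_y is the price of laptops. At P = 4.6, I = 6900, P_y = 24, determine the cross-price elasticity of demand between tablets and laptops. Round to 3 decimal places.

0.220

At the given point, Q = 58.9 − 0.59(4.6)² + 0.0297(6900) + 2.95(24) = 58.9 − 12.4844 + 204.93 + 70.8 = 322.1456.
∂Q/∂P_y = +2.95, so E_xy = 2.95·(24/322.1456) ≈ 0.220.
E_xy > 0: the goods are substitutes.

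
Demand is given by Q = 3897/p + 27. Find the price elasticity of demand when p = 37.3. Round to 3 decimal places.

At p = 37.3, Q = 131.4772.
dQ/dp = −3897/p² = −2.801.
Point elasticity E = (dQ/dp)·(p/Q) = -2.801 × 37.3/131.4772 ≈ -0.795.
|E| < 1, so demand is inelastic at this price.

-0.795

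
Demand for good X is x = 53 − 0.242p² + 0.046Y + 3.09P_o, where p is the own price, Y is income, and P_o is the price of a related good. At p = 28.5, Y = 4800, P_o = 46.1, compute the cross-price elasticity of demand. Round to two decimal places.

0.65

First evaluate x: 53 − 0.242(28.5)² + 0.046(4800) + 3.09(46.1) = 53 − 196.5645 + 220.8 + 142.449 = 219.6845.
∂x/∂P_o = +3.09, so E_xy = 3.09·(46.1/219.6845) ≈ 0.65.
E_xy > 0: the goods are substitutes.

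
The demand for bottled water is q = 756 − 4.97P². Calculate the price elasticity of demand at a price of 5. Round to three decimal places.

At P = 5, q = 631.75.
dq/dP = −2·4.97·P = −49.7.
Point elasticity E = (dq/dP)·(P/q) = -49.7 × 5/631.75 ≈ -0.393.
|E| < 1, so demand is inelastic at this price.

-0.393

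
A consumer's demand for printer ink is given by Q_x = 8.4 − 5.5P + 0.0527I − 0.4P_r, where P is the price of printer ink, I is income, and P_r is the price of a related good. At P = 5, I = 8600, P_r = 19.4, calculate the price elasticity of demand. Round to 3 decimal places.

Evaluating quantity at (P, I, P_r) gives Q_x = 8.4 − 5.5(5) + 0.0527(8600) − 0.4(19.4) = 8.4 − 27.5 + 453.22 − 7.76 = 426.36.
∂Q_x/∂P = −5.5, so E_p = (−5.5)·(5/426.36) ≈ -0.064.
|E_p| < 1: demand is inelastic.

-0.064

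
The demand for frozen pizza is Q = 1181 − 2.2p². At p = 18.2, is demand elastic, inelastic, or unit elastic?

At p = 18.2, Q = 452.272.
dQ/dp = −2·2.2·p = −80.08.
Point elasticity E = (dQ/dp)·(p/Q) = -80.08 × 18.2/452.272 ≈ -3.223.
|E| ≈ 3.223 > 1, so demand is elastic.

elastic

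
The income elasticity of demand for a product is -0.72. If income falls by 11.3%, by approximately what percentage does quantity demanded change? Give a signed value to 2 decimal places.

%ΔQ ≈ E × %ΔI = (-0.72) × (-11.3%) ≈ 8.14%.

8.14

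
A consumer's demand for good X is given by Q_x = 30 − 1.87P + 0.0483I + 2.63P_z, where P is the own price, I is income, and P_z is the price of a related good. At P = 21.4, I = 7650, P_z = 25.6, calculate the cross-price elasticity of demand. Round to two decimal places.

0.16

At the given point, Q_x = 30 − 1.87(21.4) + 0.0483(7650) + 2.63(25.6) = 30 − 40.018 + 369.495 + 67.328 = 426.805.
∂Q_x/∂P_z = +2.63, so E_xy = 2.63·(25.6/426.805) ≈ 0.16.
E_xy > 0: the goods are substitutes.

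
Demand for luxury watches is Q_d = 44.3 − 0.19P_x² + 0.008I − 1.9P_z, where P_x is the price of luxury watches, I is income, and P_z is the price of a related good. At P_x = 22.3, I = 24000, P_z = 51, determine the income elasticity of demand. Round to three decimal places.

First evaluate Q_d: 44.3 − 0.19(22.3)² + 0.008(24000) − 1.9(51) = 44.3 − 94.4851 + 192 − 96.9 = 44.9149.
∂Q_d/∂I = +0.008, so E_I = 0.008·(24000/44.9149) ≈ 4.275.
E_I > 1: normal good (luxury).

4.275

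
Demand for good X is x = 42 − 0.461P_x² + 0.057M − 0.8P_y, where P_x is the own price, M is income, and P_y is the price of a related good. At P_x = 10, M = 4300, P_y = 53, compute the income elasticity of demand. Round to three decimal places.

Substituting, x = 42 − 0.461(10)² + 0.057(4300) − 0.8(53) = 42 − 46.1 + 245.1 − 42.4 = 198.6.
∂x/∂M = +0.057, so E_I = 0.057·(4300/198.6) ≈ 1.234.
E_I > 1: normal good (luxury).

1.234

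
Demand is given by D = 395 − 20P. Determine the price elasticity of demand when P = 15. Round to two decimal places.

At P = 15, D = 95.
dD/dP = −20.
Point elasticity E = (dD/dP)·(P/D) = -20 × 15/95 ≈ -3.16.
|E| > 1, so demand is elastic at this price.

-3.16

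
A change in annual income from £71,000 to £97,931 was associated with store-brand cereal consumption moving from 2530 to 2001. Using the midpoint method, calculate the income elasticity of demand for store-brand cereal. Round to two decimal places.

-0.73

%ΔQ = (2001 − 2530)/[(2530+2001)/2] = -529/2265.5 ≈ -0.2335.
%ΔI = (97,931 − 71,000)/[(71,000+97,931)/2] = 26931/84465.5 ≈ 0.3188.
E_I = %ΔQ/%ΔI ≈ -0.73.
E_I < 0: inferior good.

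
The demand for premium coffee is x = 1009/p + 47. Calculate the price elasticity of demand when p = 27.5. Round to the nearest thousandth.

At p = 27.5, x = 83.6909.
dx/dp = −1009/p² = −1.3342.
Point elasticity E = (dx/dp)·(p/x) = -1.3342 × 27.5/83.6909 ≈ -0.438.
|E| < 1, so demand is inelastic at this price.

-0.438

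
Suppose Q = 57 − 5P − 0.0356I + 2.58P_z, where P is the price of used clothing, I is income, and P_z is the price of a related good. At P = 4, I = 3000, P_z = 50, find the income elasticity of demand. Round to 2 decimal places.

-1.80

First evaluate Q: 57 − 5(4) − 0.0356(3000) + 2.58(50) = 57 − 20 − 106.8 + 129 = 59.2.
∂Q/∂I = −0.0356, so E_I = -0.0356·(3000/59.2) ≈ -1.80.
E_I < 0: inferior good.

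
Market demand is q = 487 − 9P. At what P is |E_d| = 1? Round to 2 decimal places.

27.06

For linear demand q = a − bP, E = −bP/(a − bP). |E| = 1 ⇒ bP = a − bP ⇒ P = a/(2b).
P = 487/(2·9) ≈ 27.06.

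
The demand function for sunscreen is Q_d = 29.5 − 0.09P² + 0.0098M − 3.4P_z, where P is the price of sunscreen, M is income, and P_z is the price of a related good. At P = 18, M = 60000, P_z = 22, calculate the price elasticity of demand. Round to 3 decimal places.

-0.114

Substituting, Q_d = 29.5 − 0.09(18)² + 0.0098(60000) − 3.4(22) = 29.5 − 29.16 + 588 − 74.8 = 513.54.
∂Q_d/∂P = −2·0.09·P = -3.24, so E_p = -3.24·(18/513.54) ≈ -0.114.
|E_p| < 1: demand is inelastic.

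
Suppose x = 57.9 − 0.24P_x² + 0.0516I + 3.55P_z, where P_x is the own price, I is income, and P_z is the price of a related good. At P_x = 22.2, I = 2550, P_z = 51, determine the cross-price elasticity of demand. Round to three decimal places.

0.718

Evaluating quantity at (P_x, I, P_z) gives x = 57.9 − 0.24(22.2)² + 0.0516(2550) + 3.55(51) = 57.9 − 118.2816 + 131.58 + 181.05 = 252.2484.
∂x/∂P_z = +3.55, so E_xy = 3.55·(51/252.2484) ≈ 0.718.
E_xy > 0: the goods are substitutes.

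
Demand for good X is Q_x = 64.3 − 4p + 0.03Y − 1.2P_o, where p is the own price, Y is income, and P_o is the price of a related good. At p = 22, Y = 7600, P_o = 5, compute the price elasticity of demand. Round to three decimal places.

First evaluate Q_x: 64.3 − 4(22) + 0.03(7600) − 1.2(5) = 64.3 − 88 + 228 − 6 = 198.3.
∂Q_x/∂p = −4, so E_p = (−4)·(22/198.3) ≈ -0.444.
|E_p| < 1: demand is inelastic.

-0.444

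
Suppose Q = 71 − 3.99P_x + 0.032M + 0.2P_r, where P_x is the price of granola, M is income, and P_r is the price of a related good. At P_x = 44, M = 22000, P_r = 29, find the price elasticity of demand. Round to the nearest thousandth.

Evaluating quantity at (P_x, M, P_r) gives Q = 71 − 3.99(44) + 0.032(22000) + 0.2(29) = 71 − 175.56 + 704 + 5.8 = 605.24.
∂Q/∂P_x = −3.99, so E_p = (−3.99)·(44/605.24) ≈ -0.290.
|E_p| < 1: demand is inelastic.

-0.290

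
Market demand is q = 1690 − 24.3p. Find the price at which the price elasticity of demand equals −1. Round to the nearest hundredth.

34.77

For linear demand q = a − bp, E = −bp/(a − bp). |E| = 1 ⇒ bp = a − bp ⇒ p = a/(2b).
p = 1690/(2·24.3) ≈ 34.77.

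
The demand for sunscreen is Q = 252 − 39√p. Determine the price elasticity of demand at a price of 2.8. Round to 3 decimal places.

-0.175

At p = 2.8, Q = 186.7405.
dQ/dp = −39/(2√p) = −39/(2·1.6733).
Point elasticity E = (dQ/dp)·(p/Q) = -11.6535 × 2.8/186.7405 ≈ -0.175.
|E| < 1, so demand is inelastic at this price.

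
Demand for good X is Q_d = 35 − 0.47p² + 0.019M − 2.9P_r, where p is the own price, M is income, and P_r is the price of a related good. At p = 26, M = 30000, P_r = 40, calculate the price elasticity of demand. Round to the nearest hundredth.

Substituting, Q_d = 35 − 0.47(26)² + 0.019(30000) − 2.9(40) = 35 − 317.72 + 570 − 116 = 171.28.
∂Q_d/∂p = −2·0.47·p = -24.44, so E_p = -24.44·(26/171.28) ≈ -3.71.
|E_p| > 1: demand is elastic.

-3.71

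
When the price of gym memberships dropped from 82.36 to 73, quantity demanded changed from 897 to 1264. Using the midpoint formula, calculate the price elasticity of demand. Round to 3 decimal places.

-2.819

%ΔQ = (1264 − 897)/[(897 + 1264)/2] = 367/1080.5 ≈ 0.3397.
%ΔP = (73 − 82.36)/[(82.36 + 73)/2] = -9.36/77.68 ≈ -0.1205.
Arc elasticity E = %ΔQ/%ΔP ≈ 0.3397/-0.1205 ≈ -2.819.
|E| > 1: demand is elastic over this range.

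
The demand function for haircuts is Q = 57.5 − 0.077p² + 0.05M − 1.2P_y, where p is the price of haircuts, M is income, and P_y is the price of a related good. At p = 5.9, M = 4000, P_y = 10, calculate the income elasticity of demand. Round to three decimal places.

Substituting, Q = 57.5 − 0.077(5.9)² + 0.05(4000) − 1.2(10) = 57.5 − 2.6804 + 200 − 12 = 242.8196.
∂Q/∂M = +0.05, so E_I = 0.05·(4000/242.8196) ≈ 0.824.
E_I ∈ (0,1): normal good (necessity).

0.824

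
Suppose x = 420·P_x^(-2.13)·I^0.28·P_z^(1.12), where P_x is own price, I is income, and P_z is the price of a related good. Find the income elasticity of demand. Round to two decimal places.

For a Cobb–Douglas (constant-elasticity) form x = A·I^α·…, the elasticity with respect to I equals the exponent α at every point.
Here the exponent on I is 0.28, so the income elasticity of demand is 0.28.

0.28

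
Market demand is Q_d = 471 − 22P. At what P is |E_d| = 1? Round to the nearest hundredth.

For linear demand Q_d = a − bP, E = −bP/(a − bP). |E| = 1 ⇒ bP = a − bP ⇒ P = a/(2b).
P = 471/(2·22) ≈ 10.70.

10.70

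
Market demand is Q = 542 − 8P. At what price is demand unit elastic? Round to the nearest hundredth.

33.88

For linear demand Q = a − bP, E = −bP/(a − bP). |E| = 1 ⇒ bP = a − bP ⇒ P = a/(2b).
P = 542/(2·8) ≈ 33.88.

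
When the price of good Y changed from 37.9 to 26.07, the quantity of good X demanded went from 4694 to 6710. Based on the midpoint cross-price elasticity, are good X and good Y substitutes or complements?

complements

%ΔQ_x = (6710 − 4694)/[(4694+6710)/2] = 2016/5702 ≈ 0.3536.
%ΔP_y = (26.07 − 37.9)/[(37.9+26.07)/2] ≈ -0.3699.
E_xy = 0.3536/-0.3699 ≈ -0.956.
E_xy < 0, so the goods are complements.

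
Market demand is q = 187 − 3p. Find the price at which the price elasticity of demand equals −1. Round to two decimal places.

For linear demand q = a − bp, E = −bp/(a − bp). |E| = 1 ⇒ bp = a − bp ⇒ p = a/(2b).
p = 187/(2·3) ≈ 31.17.

31.17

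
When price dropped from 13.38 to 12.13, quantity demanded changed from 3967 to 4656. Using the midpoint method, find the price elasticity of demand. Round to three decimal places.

-1.631

%Δq = (4656 − 3967)/[(3967 + 4656)/2] = 689/4311.5 ≈ 0.1598.
%Δp = (12.13 − 13.38)/[(13.38 + 12.13)/2] = -1.25/12.755 ≈ -0.0980.
Arc elasticity E = %Δq/%Δp ≈ 0.1598/-0.0980 ≈ -1.631.
|E| > 1: demand is elastic over this range.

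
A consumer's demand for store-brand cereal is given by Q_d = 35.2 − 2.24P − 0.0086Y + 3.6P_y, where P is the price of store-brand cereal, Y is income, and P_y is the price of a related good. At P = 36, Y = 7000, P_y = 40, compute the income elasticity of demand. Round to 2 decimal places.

-1.57

First evaluate Q_d: 35.2 − 2.24(36) − 0.0086(7000) + 3.6(40) = 35.2 − 80.64 − 60.2 + 144 = 38.36.
∂Q_d/∂Y = −0.0086, so E_I = -0.0086·(7000/38.36) ≈ -1.57.
E_I < 0: inferior good.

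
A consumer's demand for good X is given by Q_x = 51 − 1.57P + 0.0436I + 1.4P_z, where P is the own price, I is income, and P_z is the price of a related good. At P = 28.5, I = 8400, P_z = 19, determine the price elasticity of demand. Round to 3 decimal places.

-0.112

Q_x = 51 − 1.57(28.5) + 0.0436(8400) + 1.4(19) = 51 − 44.745 + 366.24 + 26.6 = 399.095.
∂Q_x/∂P = −1.57, so E_p = (−1.57)·(28.5/399.095) ≈ -0.112.
|E_p| < 1: demand is inelastic.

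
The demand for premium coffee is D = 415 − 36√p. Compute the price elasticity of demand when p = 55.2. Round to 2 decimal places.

-0.91

At p = 55.2, D = 147.5319.
dD/dp = −36/(2√p) = −36/(2·7.4297).
Point elasticity E = (dD/dp)·(p/D) = -2.4227 × 55.2/147.5319 ≈ -0.91.
|E| < 1, so demand is inelastic at this price.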